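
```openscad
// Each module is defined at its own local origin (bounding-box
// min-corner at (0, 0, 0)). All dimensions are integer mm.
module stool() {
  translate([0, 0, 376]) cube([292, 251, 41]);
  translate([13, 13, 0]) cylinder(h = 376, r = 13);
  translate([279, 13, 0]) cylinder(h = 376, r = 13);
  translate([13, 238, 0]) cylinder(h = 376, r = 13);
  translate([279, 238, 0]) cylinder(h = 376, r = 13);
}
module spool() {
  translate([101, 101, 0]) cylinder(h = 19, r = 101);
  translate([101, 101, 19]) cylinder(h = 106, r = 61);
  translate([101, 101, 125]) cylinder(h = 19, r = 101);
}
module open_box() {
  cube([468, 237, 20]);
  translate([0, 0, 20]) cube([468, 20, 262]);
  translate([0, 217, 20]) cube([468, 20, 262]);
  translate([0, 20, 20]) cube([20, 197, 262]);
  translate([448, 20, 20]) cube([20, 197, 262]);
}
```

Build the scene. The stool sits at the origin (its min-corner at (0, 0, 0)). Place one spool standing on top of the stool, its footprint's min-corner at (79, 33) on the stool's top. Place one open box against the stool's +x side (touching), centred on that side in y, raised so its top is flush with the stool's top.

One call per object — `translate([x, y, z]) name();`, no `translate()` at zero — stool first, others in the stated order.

stool();
translate([79, 33, 417]) spool();
translate([292, 7, 135]) open_box();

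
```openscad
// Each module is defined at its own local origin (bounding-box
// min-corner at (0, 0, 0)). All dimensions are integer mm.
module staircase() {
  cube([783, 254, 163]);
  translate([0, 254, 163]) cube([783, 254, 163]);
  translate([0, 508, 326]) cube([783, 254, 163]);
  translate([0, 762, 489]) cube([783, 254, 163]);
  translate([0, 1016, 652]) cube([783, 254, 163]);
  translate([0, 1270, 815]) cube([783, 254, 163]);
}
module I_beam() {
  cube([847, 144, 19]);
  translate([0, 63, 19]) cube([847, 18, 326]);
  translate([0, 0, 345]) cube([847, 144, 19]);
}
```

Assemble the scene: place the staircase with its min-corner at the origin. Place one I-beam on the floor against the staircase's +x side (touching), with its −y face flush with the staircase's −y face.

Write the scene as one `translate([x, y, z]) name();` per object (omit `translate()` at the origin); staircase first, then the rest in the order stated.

staircase();
translate([783, 0, 0]) I_beam();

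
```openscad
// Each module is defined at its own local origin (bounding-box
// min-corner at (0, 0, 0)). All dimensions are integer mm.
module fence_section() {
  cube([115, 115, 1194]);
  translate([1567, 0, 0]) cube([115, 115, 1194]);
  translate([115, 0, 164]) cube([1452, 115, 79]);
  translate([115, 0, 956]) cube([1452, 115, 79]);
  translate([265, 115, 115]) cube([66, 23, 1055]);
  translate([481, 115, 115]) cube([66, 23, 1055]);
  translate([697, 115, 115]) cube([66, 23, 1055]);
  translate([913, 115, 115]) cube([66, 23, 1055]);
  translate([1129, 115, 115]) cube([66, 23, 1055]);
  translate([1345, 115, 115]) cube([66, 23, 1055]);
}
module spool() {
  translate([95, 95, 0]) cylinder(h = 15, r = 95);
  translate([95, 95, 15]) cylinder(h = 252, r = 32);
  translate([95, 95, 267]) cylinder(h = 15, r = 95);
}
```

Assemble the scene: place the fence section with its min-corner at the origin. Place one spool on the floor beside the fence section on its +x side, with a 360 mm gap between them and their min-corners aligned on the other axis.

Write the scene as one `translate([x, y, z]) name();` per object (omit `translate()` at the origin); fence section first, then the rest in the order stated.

fence_section();
translate([2042, 0, 0]) spool();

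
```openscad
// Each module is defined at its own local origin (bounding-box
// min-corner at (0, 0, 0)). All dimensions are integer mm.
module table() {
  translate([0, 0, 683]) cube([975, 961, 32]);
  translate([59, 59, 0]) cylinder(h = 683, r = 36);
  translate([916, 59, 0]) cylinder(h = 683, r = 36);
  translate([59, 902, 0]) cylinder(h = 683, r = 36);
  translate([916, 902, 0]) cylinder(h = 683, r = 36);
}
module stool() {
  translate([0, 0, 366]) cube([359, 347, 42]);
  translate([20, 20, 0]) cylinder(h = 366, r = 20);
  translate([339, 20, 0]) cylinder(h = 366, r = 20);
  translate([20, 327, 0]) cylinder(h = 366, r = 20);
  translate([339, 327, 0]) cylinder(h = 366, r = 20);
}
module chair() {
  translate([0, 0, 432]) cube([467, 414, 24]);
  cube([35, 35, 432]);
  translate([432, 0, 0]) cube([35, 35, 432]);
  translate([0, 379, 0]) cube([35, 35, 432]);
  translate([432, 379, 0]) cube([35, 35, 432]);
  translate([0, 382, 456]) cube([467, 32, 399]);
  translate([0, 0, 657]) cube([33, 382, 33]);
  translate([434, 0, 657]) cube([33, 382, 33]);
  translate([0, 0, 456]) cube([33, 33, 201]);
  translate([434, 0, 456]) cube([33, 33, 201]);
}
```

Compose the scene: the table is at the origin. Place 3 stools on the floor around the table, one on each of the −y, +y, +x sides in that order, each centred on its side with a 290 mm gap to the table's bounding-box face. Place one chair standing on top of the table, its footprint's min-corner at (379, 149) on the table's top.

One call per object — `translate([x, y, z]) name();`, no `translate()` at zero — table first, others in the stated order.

table();
translate([308, -637, 0]) stool();
translate([308, 1251, 0]) stool();
translate([1265, 307, 0]) stool();
translate([379, 149, 715]) chair();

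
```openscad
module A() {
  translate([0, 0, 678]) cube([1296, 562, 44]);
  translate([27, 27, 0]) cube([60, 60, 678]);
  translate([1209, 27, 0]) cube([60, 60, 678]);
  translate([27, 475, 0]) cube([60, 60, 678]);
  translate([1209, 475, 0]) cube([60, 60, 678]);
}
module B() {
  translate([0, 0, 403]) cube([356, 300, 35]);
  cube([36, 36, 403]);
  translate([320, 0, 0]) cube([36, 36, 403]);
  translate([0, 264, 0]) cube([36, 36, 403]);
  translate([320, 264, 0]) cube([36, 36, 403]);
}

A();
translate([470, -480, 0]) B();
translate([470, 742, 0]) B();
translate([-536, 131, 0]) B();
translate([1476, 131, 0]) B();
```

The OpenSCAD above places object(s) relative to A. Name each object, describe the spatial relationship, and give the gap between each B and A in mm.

A is a table. B is a stool. Four stools sit around the table at the −y, +y, −x, +x sides. The gap between each stool and the table is 180 mm.

Each stool's nearest face is 180 mm from the table's bounding box.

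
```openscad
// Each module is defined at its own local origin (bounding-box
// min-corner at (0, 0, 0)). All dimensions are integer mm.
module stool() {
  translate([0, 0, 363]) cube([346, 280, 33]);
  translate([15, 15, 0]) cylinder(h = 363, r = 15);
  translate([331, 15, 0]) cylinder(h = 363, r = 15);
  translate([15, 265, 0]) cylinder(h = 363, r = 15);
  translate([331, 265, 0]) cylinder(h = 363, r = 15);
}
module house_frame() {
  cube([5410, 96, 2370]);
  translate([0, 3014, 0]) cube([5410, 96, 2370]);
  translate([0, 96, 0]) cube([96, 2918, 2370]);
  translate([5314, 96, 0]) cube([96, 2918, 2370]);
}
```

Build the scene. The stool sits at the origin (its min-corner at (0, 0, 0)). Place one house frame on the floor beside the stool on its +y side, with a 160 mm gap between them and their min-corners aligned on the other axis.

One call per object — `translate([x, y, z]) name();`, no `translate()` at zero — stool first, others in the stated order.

stool();
translate([0, 440, 0]) house_frame();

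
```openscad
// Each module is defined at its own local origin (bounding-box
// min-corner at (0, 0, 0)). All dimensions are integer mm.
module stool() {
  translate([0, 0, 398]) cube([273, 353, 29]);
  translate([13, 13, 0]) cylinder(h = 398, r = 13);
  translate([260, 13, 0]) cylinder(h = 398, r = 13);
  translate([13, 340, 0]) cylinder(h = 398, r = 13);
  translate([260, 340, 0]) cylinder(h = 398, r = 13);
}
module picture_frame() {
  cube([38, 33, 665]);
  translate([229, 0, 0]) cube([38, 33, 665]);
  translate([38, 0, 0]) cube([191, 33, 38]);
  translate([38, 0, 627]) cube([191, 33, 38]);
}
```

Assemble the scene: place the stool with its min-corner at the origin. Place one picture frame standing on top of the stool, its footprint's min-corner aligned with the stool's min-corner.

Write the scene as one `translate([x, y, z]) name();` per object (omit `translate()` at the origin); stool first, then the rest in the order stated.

stool();
translate([0, 0, 427]) picture_frame();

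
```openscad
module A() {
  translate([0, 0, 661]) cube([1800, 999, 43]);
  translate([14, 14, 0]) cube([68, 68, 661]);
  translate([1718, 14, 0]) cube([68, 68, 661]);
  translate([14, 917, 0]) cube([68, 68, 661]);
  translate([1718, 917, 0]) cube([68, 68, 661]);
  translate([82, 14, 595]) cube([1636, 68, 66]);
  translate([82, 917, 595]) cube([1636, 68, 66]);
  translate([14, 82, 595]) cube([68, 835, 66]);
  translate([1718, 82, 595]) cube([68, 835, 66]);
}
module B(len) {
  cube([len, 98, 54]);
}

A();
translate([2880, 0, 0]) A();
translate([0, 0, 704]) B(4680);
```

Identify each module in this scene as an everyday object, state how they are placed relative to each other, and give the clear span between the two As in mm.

A is a table. B is a beam. A beam spans the tops of two tables. The clear span between the two tables is 1080 mm.

Second table starts at x = 2880; first ends at x = 1800; clear span = 2880 − 1800 = 1080 mm.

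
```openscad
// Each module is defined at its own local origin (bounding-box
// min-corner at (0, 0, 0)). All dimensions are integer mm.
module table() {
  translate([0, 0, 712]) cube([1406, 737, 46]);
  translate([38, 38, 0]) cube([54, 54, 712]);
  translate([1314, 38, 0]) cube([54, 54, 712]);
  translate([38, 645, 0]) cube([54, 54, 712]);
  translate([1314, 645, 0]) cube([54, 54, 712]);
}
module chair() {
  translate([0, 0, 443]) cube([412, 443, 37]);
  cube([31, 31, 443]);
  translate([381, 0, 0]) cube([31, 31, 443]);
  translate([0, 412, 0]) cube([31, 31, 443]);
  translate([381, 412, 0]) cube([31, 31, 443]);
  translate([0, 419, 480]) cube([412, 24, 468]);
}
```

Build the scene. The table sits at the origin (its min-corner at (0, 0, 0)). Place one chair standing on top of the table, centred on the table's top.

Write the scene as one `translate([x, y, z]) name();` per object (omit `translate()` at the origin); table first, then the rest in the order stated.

table();
translate([497, 147, 758]) chair();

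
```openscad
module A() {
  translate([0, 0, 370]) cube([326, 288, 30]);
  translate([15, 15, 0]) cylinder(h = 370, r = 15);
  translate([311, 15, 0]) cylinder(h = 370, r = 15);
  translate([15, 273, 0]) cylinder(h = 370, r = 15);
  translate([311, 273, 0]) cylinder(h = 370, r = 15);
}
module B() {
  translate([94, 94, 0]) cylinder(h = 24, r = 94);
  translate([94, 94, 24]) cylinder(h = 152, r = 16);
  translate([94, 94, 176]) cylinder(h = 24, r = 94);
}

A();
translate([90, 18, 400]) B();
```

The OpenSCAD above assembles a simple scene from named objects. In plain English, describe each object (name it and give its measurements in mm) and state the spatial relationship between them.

A is a four-legged stool. The seat is 326×288 mm, 30 mm thick, top at z = 400 mm. It stands on four round legs, each 30 mm in diameter, from z = 0 to the seat underside, each leg's axis is inset half a diameter from the nearest pair of seat edges (so the leg's bounding box is flush with the corner).

B is a spool: two coaxial disc flanges of radius 94 mm and thickness 24 mm, joined by a core cylinder of radius 16 mm and height 152 mm. The lower flange rests on z = 0 and the three cylinders share a vertical axis.

The spool is on top of the stool.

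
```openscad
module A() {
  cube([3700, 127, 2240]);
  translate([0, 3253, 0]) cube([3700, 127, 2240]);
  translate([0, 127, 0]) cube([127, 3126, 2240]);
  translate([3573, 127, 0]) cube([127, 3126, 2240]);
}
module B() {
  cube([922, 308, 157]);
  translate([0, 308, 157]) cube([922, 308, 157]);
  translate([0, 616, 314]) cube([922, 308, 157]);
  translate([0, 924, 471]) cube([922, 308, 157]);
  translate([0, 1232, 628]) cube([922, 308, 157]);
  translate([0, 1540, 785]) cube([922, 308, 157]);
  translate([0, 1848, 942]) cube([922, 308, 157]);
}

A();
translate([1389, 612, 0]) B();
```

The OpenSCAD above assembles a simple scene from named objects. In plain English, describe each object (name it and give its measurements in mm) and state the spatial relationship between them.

A is the wall frame of a small rectangular building: four walls, each 2240 mm tall and 127 mm thick, enclosing a footprint 3700 mm (x) by 3380 mm (y) outside-to-outside, with no floor or roof. The front and back walls (the −y and +y sides) span the full width; the two side walls fit between them.

B is a straight staircase of 7 solid steps. Each step is 922 mm wide (x), 308 mm deep (y, the going) and 157 mm tall (the rise). The first step rests on the floor; each subsequent step sits one going further in +y and one rise higher in +z, directly behind and above the previous step with no overlap.

The staircase sits inside the house frame, centred.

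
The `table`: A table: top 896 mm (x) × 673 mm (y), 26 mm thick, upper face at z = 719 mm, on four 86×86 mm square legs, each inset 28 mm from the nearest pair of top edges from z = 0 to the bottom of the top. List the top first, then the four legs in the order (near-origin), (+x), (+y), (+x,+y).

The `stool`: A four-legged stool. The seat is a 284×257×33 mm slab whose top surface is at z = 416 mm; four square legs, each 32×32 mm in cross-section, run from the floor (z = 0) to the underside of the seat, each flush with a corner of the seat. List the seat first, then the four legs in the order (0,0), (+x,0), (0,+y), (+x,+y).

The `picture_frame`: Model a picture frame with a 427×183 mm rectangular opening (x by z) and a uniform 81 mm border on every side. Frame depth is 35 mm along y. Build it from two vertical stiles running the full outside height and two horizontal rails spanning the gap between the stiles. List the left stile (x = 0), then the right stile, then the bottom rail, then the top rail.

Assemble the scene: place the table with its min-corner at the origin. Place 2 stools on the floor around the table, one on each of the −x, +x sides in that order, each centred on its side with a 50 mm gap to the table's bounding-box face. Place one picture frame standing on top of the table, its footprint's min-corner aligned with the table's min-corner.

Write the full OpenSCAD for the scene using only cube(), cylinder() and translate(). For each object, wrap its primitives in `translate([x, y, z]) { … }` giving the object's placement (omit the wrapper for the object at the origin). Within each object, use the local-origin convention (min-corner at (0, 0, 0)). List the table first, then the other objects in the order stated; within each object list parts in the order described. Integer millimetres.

translate([0, 0, 693]) cube([896, 673, 26]);
translate([28, 28, 0]) cube([86, 86, 693]);
translate([782, 28, 0]) cube([86, 86, 693]);
translate([28, 559, 0]) cube([86, 86, 693]);
translate([782, 559, 0]) cube([86, 86, 693]);
translate([-334, 208, 0]) {
  translate([0, 0, 383]) cube([284, 257, 33]);
  cube([32, 32, 383]);
  translate([252, 0, 0]) cube([32, 32, 383]);
  translate([0, 225, 0]) cube([32, 32, 383]);
  translate([252, 225, 0]) cube([32, 32, 383]);
}
translate([946, 208, 0]) {
  translate([0, 0, 383]) cube([284, 257, 33]);
  cube([32, 32, 383]);
  translate([252, 0, 0]) cube([32, 32, 383]);
  translate([0, 225, 0]) cube([32, 32, 383]);
  translate([252, 225, 0]) cube([32, 32, 383]);
}
translate([0, 0, 719]) {
  cube([81, 35, 345]);
  translate([508, 0, 0]) cube([81, 35, 345]);
  translate([81, 0, 0]) cube([427, 35, 81]);
  translate([81, 0, 264]) cube([427, 35, 81]);
}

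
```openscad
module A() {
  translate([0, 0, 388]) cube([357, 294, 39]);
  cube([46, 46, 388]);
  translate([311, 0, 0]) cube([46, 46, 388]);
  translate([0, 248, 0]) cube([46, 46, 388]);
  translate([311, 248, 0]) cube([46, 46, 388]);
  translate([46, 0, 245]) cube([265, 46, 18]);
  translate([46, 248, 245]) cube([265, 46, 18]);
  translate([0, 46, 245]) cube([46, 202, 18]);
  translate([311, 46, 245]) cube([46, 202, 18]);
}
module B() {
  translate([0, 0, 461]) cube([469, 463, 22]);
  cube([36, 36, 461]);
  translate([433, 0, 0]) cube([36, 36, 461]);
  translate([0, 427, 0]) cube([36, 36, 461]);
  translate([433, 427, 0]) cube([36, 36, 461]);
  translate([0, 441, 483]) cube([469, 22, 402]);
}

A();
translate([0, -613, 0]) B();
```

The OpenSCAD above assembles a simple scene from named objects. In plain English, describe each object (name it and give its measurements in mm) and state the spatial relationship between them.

A is a four-legged stool. The seat is a 357×294×39 mm slab whose top surface is at z = 427 mm; four square legs, each 46×46 mm in cross-section, run from the floor (z = 0) to the underside of the seat, each flush with a corner of the seat. Four stretchers, 46 mm wide and 18 mm tall, connect adjacent legs with their undersides at z = 245 mm, each running between the inner faces of the legs it joins and aligned with the legs' outer faces on the other axis.

B is a chair: 469×463 mm seat, 22 mm thick, top at z = 483 mm, on four 36 mm square corner legs flush with the seat edges. A 22 mm thick backrest slab spans the full seat width, extending 402 mm above the seat top, its back face flush with the seat's +y edge.

The chair is on the floor beside the stool on its −y side.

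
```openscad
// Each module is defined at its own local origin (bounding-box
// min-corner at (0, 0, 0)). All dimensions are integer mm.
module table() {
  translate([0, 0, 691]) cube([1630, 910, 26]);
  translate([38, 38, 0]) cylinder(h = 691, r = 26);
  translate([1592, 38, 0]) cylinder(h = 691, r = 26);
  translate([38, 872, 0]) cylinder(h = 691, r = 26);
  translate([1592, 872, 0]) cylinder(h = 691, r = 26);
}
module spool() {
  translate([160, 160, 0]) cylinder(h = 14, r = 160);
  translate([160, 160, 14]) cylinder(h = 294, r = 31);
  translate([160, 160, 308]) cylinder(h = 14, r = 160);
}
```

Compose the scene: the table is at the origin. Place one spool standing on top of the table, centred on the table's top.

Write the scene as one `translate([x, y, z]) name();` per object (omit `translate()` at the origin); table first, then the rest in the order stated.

table();
translate([655, 295, 717]) spool();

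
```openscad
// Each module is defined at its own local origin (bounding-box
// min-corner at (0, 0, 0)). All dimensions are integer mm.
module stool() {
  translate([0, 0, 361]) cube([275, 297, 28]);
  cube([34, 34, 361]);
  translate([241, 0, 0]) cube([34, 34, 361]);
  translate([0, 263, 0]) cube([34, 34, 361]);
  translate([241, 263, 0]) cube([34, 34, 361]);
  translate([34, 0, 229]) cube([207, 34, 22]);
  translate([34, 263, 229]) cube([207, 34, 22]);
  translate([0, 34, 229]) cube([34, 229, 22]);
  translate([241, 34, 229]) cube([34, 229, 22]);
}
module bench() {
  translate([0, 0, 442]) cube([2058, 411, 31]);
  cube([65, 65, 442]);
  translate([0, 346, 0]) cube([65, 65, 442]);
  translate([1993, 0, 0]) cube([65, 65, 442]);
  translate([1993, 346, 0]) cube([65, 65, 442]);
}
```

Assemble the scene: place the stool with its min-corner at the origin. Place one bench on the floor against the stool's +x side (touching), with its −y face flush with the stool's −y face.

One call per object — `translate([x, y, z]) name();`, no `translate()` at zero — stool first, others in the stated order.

stool();
translate([275, 0, 0]) bench();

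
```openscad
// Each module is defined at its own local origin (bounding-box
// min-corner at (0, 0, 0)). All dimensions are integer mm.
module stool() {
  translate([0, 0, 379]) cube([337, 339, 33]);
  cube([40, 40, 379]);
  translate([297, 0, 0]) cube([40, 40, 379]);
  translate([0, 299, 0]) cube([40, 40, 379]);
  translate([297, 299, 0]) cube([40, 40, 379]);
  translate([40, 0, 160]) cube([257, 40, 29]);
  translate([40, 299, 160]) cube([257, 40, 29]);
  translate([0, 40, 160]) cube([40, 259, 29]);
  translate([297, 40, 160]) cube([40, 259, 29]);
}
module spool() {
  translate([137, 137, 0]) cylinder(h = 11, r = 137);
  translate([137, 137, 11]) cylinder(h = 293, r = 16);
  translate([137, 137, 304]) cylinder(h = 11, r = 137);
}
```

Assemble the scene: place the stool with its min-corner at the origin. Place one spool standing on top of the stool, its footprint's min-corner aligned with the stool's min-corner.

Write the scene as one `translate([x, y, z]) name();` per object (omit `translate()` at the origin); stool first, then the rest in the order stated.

stool();
translate([0, 0, 412]) spool();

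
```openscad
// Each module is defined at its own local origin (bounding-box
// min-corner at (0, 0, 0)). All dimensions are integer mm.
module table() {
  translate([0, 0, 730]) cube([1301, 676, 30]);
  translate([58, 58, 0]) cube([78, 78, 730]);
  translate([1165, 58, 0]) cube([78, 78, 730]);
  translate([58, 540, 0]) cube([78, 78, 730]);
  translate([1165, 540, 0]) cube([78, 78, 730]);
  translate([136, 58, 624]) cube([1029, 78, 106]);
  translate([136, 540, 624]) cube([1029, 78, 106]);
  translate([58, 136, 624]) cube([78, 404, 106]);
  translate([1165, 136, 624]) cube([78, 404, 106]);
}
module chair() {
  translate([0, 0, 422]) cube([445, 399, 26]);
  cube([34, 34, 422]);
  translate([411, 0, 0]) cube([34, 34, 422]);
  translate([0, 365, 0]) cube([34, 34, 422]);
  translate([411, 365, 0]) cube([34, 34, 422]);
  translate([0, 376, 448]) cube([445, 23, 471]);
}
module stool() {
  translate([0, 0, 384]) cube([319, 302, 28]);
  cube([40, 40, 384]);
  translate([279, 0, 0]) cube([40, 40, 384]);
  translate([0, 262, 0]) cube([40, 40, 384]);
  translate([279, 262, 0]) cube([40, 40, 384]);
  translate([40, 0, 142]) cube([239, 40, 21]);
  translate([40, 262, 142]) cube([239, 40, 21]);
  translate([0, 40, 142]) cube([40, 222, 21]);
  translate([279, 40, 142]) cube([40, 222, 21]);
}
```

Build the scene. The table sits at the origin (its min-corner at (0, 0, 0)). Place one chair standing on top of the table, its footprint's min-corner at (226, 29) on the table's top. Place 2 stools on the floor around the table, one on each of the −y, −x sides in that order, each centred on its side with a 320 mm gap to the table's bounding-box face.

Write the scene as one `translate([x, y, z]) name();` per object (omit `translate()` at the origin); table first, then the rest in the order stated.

table();
translate([226, 29, 760]) chair();
translate([491, -622, 0]) stool();
translate([-639, 187, 0]) stool();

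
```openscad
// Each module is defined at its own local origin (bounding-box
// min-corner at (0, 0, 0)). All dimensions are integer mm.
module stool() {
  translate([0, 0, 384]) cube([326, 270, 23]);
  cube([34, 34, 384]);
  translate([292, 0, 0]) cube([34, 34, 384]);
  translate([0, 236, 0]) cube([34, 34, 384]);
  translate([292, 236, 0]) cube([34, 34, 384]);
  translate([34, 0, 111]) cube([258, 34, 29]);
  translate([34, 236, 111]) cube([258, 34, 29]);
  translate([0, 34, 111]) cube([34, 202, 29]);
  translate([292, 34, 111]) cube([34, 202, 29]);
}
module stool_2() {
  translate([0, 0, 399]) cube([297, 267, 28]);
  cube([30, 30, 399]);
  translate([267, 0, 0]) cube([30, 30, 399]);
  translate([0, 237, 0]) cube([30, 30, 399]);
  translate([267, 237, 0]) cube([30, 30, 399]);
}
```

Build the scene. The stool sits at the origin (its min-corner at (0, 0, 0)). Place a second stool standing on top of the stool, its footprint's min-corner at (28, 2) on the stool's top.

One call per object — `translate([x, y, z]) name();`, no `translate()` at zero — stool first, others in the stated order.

stool();
translate([28, 2, 407]) stool_2();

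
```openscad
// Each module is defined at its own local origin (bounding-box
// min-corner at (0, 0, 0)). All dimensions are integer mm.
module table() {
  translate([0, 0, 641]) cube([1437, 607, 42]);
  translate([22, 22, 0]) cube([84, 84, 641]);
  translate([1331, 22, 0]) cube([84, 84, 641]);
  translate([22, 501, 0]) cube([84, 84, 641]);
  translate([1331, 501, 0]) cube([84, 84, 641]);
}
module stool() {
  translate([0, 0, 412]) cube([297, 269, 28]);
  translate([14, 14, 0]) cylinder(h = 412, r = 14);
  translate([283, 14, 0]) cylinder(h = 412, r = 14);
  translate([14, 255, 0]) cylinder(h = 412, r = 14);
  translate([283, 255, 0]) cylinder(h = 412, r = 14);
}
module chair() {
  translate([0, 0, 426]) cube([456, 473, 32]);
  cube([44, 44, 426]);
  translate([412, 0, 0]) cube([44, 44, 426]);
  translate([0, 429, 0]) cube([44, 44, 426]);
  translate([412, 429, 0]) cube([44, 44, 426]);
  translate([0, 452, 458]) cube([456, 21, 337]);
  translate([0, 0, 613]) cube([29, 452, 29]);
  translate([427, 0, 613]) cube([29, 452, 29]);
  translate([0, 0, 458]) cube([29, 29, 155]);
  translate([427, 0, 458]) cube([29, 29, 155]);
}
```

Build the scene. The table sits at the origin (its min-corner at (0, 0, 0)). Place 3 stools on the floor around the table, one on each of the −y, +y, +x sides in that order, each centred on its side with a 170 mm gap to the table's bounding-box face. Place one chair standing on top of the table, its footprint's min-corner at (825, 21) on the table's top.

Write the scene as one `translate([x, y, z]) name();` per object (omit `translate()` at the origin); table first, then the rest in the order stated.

table();
translate([570, -439, 0]) stool();
translate([570, 777, 0]) stool();
translate([1607, 169, 0]) stool();
translate([825, 21, 683]) chair();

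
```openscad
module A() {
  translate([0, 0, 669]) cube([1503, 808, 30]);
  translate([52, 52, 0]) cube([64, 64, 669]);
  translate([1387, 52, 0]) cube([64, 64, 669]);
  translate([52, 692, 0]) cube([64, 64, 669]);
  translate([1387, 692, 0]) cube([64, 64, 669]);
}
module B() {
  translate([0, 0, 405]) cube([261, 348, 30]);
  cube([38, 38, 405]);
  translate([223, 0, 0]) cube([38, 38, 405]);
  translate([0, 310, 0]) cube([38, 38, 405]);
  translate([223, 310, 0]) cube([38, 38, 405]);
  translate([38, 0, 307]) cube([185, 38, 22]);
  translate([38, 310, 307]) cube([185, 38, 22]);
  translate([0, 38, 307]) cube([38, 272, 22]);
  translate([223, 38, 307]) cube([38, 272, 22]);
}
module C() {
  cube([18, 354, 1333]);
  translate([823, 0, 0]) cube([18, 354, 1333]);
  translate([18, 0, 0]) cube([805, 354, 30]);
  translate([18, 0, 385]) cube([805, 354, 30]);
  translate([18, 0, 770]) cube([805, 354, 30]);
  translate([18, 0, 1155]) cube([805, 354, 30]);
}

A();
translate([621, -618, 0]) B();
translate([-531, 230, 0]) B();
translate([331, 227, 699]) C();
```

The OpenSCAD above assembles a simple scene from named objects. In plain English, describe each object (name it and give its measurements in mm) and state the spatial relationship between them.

A is a table with a 1503×808 mm rectangular top, 30 mm thick, top surface at z = 699 mm, supported by four 64×64 mm square legs, each inset 52 mm from the nearest pair of top edges, running from the floor.

B is a four-legged stool. The seat is a 261×348×30 mm slab whose top surface is at z = 435 mm; four square legs, each 38×38 mm in cross-section, run from the floor (z = 0) to the underside of the seat, each flush with a corner of the seat. Four stretchers, 38 mm wide and 22 mm tall, connect adjacent legs with their undersides at z = 307 mm, each running between the inner faces of the legs it joins and aligned with the legs' outer faces on the other axis.

C is an open bookshelf. Two side panels, each 18 mm thick, 354 mm deep and 1333 mm tall, stand 841 mm apart (outside-to-outside). Between them sit 4 shelves, each 30 mm thick and 354 mm deep, spanning the full gap between the sides. The bottom shelf rests on the floor (its underside at z = 0) and the clear gap between one shelf's top and the next shelf's underside is 355 mm.

Two stools sit around the table at the −y, −x sides. The bookshelf is on top of the table, centred.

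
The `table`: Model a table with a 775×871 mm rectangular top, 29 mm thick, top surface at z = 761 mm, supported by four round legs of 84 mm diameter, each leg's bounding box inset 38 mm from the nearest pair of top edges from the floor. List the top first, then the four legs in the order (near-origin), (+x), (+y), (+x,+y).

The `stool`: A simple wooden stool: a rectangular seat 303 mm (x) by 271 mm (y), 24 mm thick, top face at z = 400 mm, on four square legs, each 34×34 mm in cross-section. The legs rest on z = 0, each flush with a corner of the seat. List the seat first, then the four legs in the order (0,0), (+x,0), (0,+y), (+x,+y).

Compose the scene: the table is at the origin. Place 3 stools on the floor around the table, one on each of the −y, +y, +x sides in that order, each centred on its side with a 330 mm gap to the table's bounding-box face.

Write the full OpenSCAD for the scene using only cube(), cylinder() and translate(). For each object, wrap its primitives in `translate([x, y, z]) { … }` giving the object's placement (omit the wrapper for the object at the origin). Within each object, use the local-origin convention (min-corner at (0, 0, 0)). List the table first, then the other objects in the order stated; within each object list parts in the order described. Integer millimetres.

translate([0, 0, 732]) cube([775, 871, 29]);
translate([80, 80, 0]) cylinder(h = 732, r = 42);
translate([695, 80, 0]) cylinder(h = 732, r = 42);
translate([80, 791, 0]) cylinder(h = 732, r = 42);
translate([695, 791, 0]) cylinder(h = 732, r = 42);
translate([236, -601, 0]) {
  translate([0, 0, 376]) cube([303, 271, 24]);
  cube([34, 34, 376]);
  translate([269, 0, 0]) cube([34, 34, 376]);
  translate([0, 237, 0]) cube([34, 34, 376]);
  translate([269, 237, 0]) cube([34, 34, 376]);
}
translate([236, 1201, 0]) {
  translate([0, 0, 376]) cube([303, 271, 24]);
  cube([34, 34, 376]);
  translate([269, 0, 0]) cube([34, 34, 376]);
  translate([0, 237, 0]) cube([34, 34, 376]);
  translate([269, 237, 0]) cube([34, 34, 376]);
}
translate([1105, 300, 0]) {
  translate([0, 0, 376]) cube([303, 271, 24]);
  cube([34, 34, 376]);
  translate([269, 0, 0]) cube([34, 34, 376]);
  translate([0, 237, 0]) cube([34, 34, 376]);
  translate([269, 237, 0]) cube([34, 34, 376]);
}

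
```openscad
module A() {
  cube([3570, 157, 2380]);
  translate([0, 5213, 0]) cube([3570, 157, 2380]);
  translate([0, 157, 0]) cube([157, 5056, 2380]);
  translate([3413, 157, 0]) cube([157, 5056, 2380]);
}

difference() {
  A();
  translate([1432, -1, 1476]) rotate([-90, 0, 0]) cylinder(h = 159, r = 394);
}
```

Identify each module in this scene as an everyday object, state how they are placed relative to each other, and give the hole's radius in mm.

A is a house frame. The house frame has a circular hole through its front wall. The hole's radius is 394 mm.

The subtracted cylinder has r = 394 mm.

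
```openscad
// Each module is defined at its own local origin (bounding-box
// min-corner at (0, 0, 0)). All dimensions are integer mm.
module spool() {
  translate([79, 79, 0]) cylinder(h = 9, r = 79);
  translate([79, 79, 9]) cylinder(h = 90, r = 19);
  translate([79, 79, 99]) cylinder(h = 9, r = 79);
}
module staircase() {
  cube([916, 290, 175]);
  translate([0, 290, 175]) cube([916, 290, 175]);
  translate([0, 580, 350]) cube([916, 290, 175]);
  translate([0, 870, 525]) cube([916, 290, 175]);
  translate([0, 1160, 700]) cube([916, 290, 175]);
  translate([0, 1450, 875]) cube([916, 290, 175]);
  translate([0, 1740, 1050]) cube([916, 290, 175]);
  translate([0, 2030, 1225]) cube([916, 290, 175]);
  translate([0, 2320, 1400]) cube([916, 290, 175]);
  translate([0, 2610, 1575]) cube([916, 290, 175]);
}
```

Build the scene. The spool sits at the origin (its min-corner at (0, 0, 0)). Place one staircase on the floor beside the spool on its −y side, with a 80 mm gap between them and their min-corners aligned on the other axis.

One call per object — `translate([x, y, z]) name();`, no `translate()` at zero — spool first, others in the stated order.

spool();
translate([0, -2980, 0]) staircase();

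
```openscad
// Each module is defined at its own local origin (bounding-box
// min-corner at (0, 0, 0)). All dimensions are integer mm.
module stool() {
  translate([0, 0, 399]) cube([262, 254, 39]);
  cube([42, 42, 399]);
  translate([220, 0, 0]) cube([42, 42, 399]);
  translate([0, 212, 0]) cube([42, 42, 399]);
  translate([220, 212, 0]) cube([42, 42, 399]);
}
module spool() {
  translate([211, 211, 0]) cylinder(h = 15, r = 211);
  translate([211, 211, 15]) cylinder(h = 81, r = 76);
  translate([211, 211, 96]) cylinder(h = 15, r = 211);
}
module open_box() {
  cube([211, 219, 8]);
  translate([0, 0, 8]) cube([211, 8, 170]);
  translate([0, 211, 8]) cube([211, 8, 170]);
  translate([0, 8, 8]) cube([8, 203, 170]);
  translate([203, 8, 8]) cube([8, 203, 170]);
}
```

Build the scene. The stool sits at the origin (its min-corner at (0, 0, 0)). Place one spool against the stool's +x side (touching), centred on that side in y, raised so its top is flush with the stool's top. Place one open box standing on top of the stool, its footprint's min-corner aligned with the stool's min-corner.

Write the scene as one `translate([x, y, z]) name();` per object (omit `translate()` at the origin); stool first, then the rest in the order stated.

stool();
translate([262, -84, 327]) spool();
translate([0, 0, 438]) open_box();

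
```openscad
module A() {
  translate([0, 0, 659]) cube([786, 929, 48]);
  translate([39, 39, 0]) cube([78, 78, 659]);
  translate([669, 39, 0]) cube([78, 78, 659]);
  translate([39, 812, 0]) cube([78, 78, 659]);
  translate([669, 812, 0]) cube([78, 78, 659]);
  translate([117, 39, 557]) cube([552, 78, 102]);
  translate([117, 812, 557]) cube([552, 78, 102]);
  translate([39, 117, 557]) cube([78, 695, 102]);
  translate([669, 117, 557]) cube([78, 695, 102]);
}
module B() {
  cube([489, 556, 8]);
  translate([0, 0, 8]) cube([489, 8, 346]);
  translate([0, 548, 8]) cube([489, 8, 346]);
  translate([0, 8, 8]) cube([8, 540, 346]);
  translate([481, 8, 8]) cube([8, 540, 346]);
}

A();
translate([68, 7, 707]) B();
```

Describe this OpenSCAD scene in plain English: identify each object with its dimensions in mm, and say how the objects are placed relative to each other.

A is a table: top 786 mm (x) × 929 mm (y), 48 mm thick, upper face at z = 707 mm, on four 78×78 mm square legs, each inset 39 mm from the nearest pair of top edges, running from z = 0 to the bottom of the top. Four apron rails, 78 mm thick and 102 mm tall, run between adjacent legs with their top edges flush with the underside of the top and their outer faces flush with the legs' outer faces.

B is an open-topped rectangular box: outside dimensions 489×556×354 mm, with a uniform wall and base thickness of 8 mm. The base is a full 489×556 slab on the floor; four walls sit on top of the base. The front and back walls (the −y and +y sides) span the full width; the two side walls fit between them.

The open box is on top of the table.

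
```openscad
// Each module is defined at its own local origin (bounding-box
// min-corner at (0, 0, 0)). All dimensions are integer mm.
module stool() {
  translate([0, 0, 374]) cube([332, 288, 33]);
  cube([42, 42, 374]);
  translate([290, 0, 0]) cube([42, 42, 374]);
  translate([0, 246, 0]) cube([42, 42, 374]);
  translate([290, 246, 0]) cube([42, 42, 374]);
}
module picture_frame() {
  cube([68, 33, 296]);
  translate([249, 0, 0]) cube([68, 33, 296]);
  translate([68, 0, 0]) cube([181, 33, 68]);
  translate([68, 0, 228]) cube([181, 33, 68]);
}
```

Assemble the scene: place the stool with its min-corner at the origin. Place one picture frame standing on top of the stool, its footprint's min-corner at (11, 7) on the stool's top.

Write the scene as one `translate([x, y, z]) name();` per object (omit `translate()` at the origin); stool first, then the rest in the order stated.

stool();
translate([11, 7, 407]) picture_frame();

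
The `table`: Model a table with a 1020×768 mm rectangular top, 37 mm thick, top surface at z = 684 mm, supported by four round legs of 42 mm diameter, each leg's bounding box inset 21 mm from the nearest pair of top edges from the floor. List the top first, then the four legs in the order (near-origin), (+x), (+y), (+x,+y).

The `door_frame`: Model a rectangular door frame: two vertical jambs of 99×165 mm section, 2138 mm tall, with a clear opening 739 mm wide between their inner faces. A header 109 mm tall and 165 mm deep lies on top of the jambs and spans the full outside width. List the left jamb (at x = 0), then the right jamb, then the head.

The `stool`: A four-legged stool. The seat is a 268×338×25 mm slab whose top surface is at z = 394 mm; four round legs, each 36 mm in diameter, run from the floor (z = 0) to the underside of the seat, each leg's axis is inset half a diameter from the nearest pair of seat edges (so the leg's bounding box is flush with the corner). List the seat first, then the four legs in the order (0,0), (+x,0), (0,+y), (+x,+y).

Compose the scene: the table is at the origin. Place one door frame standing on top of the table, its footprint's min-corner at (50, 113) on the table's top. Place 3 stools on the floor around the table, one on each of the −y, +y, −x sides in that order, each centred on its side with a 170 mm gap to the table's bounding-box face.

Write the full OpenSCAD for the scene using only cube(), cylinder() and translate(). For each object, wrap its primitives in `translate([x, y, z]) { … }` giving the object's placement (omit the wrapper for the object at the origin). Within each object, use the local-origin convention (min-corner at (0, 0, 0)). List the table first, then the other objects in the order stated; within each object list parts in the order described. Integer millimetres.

translate([0, 0, 647]) cube([1020, 768, 37]);
translate([42, 42, 0]) cylinder(h = 647, r = 21);
translate([978, 42, 0]) cylinder(h = 647, r = 21);
translate([42, 726, 0]) cylinder(h = 647, r = 21);
translate([978, 726, 0]) cylinder(h = 647, r = 21);
translate([50, 113, 684]) {
  cube([99, 165, 2138]);
  translate([838, 0, 0]) cube([99, 165, 2138]);
  translate([0, 0, 2138]) cube([937, 165, 109]);
}
translate([376, -508, 0]) {
  translate([0, 0, 369]) cube([268, 338, 25]);
  translate([18, 18, 0]) cylinder(h = 369, r = 18);
  translate([250, 18, 0]) cylinder(h = 369, r = 18);
  translate([18, 320, 0]) cylinder(h = 369, r = 18);
  translate([250, 320, 0]) cylinder(h = 369, r = 18);
}
translate([376, 938, 0]) {
  translate([0, 0, 369]) cube([268, 338, 25]);
  translate([18, 18, 0]) cylinder(h = 369, r = 18);
  translate([250, 18, 0]) cylinder(h = 369, r = 18);
  translate([18, 320, 0]) cylinder(h = 369, r = 18);
  translate([250, 320, 0]) cylinder(h = 369, r = 18);
}
translate([-438, 215, 0]) {
  translate([0, 0, 369]) cube([268, 338, 25]);
  translate([18, 18, 0]) cylinder(h = 369, r = 18);
  translate([250, 18, 0]) cylinder(h = 369, r = 18);
  translate([18, 320, 0]) cylinder(h = 369, r = 18);
  translate([250, 320, 0]) cylinder(h = 369, r = 18);
}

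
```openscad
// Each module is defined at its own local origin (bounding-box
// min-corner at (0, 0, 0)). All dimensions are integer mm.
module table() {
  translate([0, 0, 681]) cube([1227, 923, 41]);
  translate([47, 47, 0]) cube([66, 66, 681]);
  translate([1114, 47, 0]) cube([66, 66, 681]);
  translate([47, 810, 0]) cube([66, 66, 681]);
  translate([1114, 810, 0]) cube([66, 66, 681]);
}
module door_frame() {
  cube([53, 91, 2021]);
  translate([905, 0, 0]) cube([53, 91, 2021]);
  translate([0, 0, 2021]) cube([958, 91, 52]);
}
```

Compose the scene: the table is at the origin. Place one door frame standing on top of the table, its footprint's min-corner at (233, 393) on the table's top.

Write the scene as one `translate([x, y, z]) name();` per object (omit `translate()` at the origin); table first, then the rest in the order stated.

table();
translate([233, 393, 722]) door_frame();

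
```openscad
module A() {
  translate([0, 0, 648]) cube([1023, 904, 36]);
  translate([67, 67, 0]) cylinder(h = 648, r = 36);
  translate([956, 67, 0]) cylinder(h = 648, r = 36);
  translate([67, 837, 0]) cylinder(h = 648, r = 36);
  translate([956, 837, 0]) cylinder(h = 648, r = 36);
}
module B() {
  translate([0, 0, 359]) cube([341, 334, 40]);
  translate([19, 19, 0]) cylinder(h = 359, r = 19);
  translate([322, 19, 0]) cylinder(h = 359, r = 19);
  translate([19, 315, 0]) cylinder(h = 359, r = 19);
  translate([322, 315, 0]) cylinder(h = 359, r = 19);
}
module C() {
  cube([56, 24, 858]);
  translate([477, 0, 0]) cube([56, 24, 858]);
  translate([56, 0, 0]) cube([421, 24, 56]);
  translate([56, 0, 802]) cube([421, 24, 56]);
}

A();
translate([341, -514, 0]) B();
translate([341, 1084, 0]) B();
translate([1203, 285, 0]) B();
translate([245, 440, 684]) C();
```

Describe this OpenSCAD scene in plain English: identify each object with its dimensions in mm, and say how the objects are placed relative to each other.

A is a table: top 1023 mm (x) × 904 mm (y), 36 mm thick, upper face at z = 684 mm, on four round legs of 72 mm diameter, each leg's bounding box inset 31 mm from the nearest pair of top edges, running from z = 0 to the bottom of the top.

B is a four-legged stool. The seat is a 341×334×40 mm slab whose top surface is at z = 399 mm; four round legs, each 38 mm in diameter, run from the floor (z = 0) to the underside of the seat, each leg's axis is inset half a diameter from the nearest pair of seat edges (so the leg's bounding box is flush with the corner).

C is a picture frame with a 421×746 mm rectangular opening (x by z) and a uniform 56 mm border on every side. Frame depth is 24 mm along y. It is built from two vertical stiles running the full outside height and two horizontal rails spanning the gap between the stiles.

Three stools sit around the table at the −y, +y, +x sides. The picture frame is on top of the table, centred.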